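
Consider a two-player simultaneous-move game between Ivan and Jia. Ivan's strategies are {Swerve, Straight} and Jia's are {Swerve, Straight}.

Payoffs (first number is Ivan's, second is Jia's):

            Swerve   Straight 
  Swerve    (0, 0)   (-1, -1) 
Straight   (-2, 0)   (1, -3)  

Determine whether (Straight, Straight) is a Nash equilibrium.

No

At (Straight, Straight), Ivan earns 1; switching to Swerve would give -1, so Ivan has no profitable deviation.
Jia earns -3; switching to Swerve would give 0, so Jia would deviate.
Since at least one player can profitably deviate, this is not a Nash equilibrium.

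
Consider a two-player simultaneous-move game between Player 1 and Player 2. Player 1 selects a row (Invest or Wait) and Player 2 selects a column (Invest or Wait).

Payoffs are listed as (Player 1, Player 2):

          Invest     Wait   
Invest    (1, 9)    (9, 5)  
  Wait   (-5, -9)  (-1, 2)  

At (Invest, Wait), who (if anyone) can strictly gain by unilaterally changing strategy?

Player 2

Player 1 at (Invest, Wait) earns 9; deviating to Wait yields -1 — not better.
Player 2 earns 5; deviating to Invest yields 9 — a strict improvement.
Only Player 2 has a strictly profitable deviation.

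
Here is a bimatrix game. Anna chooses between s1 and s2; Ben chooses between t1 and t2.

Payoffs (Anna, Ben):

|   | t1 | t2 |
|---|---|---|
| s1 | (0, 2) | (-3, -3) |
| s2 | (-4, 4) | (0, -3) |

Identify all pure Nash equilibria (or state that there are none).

(s1, t1)

(s1, t1): Anna gets 0 ≥ -4 from s2, and Ben gets 2 ≥ -3 from t2 — Nash equilibrium.
(s1, t2): Anna prefers s2 (0 > -3); Ben prefers t1 (2 > -3) — not an equilibrium.
(s2, t1): Anna prefers s1 (0 > -4) — not an equilibrium.
(s2, t2): Ben prefers t1 (4 > -3) — not an equilibrium.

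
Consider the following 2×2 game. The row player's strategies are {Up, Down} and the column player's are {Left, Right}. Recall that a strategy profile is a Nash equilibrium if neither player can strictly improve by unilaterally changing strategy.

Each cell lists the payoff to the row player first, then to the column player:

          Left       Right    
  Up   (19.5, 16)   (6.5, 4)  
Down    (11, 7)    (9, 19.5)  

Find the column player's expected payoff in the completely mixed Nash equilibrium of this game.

568/49

First find p, the probability the row player plays Up, from the column player's indifference between Left and Right: 16p + 7(1−p) = 4p + 19.5(1−p), giving p = 25/49.
Since the column player is indifferent in equilibrium, the column player's expected payoff equals the payoff from either column against (25/49, 24/49). Using Left: 16(25/49) + 7(24/49) = 568/49.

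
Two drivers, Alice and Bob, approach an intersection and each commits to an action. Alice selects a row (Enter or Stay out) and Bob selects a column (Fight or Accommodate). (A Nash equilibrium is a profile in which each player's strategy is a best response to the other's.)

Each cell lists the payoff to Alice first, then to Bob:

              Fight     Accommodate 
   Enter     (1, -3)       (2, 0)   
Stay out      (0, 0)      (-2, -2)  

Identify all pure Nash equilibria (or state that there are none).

(Enter, Accommodate)

(Enter, Fight): Bob prefers Accommodate (0 > -3) — not an equilibrium.
(Enter, Accommodate): Alice gets 2 ≥ -2 from Stay out, and Bob gets 0 ≥ -3 from Fight — Nash equilibrium.
(Stay out, Fight): Alice prefers Enter (1 > 0) — not an equilibrium.
(Stay out, Accommodate): Alice prefers Enter (2 > -2); Bob prefers Fight (0 > -2) — not an equilibrium.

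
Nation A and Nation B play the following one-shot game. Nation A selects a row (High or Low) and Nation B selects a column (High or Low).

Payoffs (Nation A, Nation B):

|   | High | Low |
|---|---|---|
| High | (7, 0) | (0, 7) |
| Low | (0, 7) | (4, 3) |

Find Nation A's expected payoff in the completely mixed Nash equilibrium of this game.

28/11

First find y, the probability Nation B plays High, from Nation A's indifference between High and Low: 7y = 4(1−y), giving y = 4/11.
Since Nation A is indifferent in equilibrium, Nation A's expected payoff equals the payoff from either row against (4/11, 7/11). Using High: 7(4/11) = 28/11.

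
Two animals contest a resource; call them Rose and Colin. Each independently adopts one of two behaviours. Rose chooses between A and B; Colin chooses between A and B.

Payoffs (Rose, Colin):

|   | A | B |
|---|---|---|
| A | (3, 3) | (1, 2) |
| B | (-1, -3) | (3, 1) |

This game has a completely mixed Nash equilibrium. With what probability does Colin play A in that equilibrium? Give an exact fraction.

1/3

Let q be the probability that Colin plays A. In a completely mixed equilibrium, Rose must be indifferent between A and B.
Rose's expected payoff from A is 3q + (1−q); from B it is −q + 3(1−q).
Setting these equal: 2q + 1 = −4q + 3, so q = 1/3.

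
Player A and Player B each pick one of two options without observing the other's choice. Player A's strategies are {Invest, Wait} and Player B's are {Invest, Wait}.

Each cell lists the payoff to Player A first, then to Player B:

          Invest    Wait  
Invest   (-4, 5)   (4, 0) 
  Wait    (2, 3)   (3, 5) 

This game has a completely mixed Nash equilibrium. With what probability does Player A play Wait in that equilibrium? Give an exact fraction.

5/7

Let x be the probability that Player A plays Invest. In a completely mixed equilibrium, Player B must be indifferent between Invest and Wait.
Player B's expected payoff from Invest is 5x + 3(1−x); from Wait it is 5(1−x).
Setting these equal: 2x + 3 = −5x + 5, so x = 2/7.
Therefore Player A plays Wait with probability 1 − 2/7 = 5/7.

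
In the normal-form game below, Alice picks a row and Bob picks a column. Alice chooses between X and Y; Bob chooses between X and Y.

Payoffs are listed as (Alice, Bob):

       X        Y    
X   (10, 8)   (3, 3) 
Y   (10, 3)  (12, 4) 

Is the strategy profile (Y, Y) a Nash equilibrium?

At (Y, Y), Alice earns 12; switching to X would give 3, so Alice has no profitable deviation.
Bob earns 4; switching to X would give 3, so Bob has no profitable deviation.
Neither player can gain by a unilateral deviation, so this profile is a Nash equilibrium.

Yes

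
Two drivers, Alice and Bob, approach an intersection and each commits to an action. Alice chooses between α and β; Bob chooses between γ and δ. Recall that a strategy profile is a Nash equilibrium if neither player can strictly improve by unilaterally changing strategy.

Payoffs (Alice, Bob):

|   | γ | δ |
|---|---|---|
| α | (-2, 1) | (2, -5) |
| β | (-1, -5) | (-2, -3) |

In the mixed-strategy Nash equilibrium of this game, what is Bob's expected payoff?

First find x, the probability Alice plays α, from Bob's indifference between γ and δ: x − 5(1−x) = −5x − 3(1−x), giving x = 1/4.
Since Bob is indifferent in equilibrium, Bob's expected payoff equals the payoff from either column against (1/4, 3/4). Using γ: (1/4) − 5(3/4) = -7/2.

-7/2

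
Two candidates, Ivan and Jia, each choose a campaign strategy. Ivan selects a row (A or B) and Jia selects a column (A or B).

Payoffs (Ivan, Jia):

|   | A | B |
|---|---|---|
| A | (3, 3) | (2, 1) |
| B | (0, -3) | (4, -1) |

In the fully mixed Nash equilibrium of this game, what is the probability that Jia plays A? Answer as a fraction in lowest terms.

2/5

Let q be the probability that Jia plays A. In a completely mixed equilibrium, Ivan must be indifferent between A and B.
Ivan's expected payoff from A is 3q + 2(1−q); from B it is 4(1−q).
Setting these equal: q + 2 = −4q + 4, so q = 2/5.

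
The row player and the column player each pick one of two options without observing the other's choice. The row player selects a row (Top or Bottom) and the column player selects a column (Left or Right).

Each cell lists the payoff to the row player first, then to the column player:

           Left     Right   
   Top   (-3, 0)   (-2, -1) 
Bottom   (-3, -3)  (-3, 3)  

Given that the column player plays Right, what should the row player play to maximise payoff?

Top

Against Right, the row player earns -2 from Top and -3 from Bottom.
So Top is the best response.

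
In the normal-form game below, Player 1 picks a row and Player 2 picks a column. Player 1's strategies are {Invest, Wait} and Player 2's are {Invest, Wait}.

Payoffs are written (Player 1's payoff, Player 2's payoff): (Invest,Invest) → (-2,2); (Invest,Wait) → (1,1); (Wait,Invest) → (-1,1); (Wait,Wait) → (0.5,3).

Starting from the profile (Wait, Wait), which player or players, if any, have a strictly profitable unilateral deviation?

Player 1

Player 1 at (Wait, Wait) earns 0.5; deviating to Invest yields 1 — a strict improvement.
Player 2 earns 3; deviating to Invest yields 1 — not better.
Only Player 1 has a strictly profitable deviation.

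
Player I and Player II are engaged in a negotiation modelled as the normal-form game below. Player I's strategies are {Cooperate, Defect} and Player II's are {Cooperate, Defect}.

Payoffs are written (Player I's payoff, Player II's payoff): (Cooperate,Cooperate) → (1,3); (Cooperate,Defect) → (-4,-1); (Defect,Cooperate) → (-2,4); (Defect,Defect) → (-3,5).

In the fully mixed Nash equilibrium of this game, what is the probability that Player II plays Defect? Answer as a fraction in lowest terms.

3/4

Let y be the probability that Player II plays Cooperate. In a completely mixed equilibrium, Player I must be indifferent between Cooperate and Defect.
Player I's expected payoff from Cooperate is y − 4(1−y); from Defect it is −2y − 3(1−y).
Setting these equal: 5y − 4 = y − 3, so y = 1/4.
Therefore Player II plays Defect with probability 1 − 1/4 = 3/4.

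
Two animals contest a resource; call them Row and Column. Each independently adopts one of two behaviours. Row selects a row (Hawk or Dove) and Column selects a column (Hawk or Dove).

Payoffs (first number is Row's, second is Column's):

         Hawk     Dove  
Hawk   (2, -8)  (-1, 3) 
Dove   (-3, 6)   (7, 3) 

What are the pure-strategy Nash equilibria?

(Hawk, Hawk): Column prefers Dove (3 > -8) — not an equilibrium.
(Hawk, Dove): Row prefers Dove (7 > -1) — not an equilibrium.
(Dove, Hawk): Row prefers Hawk (2 > -3) — not an equilibrium.
(Dove, Dove): Column prefers Hawk (6 > 3) — not an equilibrium.

none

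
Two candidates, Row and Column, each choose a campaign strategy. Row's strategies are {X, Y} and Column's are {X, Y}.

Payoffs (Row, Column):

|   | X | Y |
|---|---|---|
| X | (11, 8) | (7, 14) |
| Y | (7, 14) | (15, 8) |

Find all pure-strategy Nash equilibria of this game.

none

(X, X): Column prefers Y (14 > 8) — not an equilibrium.
(X, Y): Row prefers Y (15 > 7) — not an equilibrium.
(Y, X): Row prefers X (11 > 7) — not an equilibrium.
(Y, Y): Column prefers X (14 > 8) — not an equilibrium.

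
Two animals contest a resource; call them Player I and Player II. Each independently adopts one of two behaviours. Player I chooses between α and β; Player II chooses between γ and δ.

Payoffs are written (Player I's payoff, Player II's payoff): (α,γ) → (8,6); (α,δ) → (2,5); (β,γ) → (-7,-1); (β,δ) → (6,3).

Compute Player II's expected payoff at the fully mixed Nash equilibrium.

23/5

First find p, the probability Player I plays α, from Player II's indifference between γ and δ: 6p − (1−p) = 5p + 3(1−p), giving p = 4/5.
Since Player II is indifferent in equilibrium, Player II's expected payoff equals the payoff from either column against (4/5, 1/5). Using γ: 6(4/5) − (1/5) = 23/5.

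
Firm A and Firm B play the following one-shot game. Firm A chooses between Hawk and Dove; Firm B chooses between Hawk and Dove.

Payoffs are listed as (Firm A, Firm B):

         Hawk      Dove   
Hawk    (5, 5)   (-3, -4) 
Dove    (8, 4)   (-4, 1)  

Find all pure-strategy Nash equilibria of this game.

(Dove, Hawk)

(Hawk, Hawk): Firm A prefers Dove (8 > 5) — not an equilibrium.
(Hawk, Dove): Firm B prefers Hawk (5 > -4) — not an equilibrium.
(Dove, Hawk): Firm A gets 8 ≥ 5 from Hawk, and Firm B gets 4 ≥ 1 from Dove — Nash equilibrium.
(Dove, Dove): Firm A prefers Hawk (-3 > -4); Firm B prefers Hawk (4 > 1) — not an equilibrium.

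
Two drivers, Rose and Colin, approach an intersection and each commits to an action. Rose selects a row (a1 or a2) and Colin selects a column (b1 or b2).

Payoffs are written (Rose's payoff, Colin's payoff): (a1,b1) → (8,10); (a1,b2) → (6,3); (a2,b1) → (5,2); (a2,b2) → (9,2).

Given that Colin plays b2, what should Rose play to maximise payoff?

Against b2, Rose earns 6 from a1 and 9 from a2.
So a2 is the best response.

a2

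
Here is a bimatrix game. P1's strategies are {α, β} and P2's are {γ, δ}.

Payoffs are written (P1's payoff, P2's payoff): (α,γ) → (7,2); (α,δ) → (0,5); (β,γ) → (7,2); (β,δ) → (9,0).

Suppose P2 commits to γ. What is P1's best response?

either — both α and β are best responses

Against γ, P1 earns 7 from α and 7 from β.
So either strategy is a best response.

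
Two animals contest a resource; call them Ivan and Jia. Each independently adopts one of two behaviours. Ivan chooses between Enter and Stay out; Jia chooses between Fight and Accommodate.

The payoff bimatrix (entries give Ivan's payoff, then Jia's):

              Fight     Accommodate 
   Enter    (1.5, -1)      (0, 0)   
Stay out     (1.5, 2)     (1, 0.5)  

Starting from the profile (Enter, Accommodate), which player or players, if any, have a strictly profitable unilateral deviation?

Ivan at (Enter, Accommodate) earns 0; deviating to Stay out yields 1 — a strict improvement.
Jia earns 0; deviating to Fight yields -1 — not better.
Only Ivan has a strictly profitable deviation.

Ivan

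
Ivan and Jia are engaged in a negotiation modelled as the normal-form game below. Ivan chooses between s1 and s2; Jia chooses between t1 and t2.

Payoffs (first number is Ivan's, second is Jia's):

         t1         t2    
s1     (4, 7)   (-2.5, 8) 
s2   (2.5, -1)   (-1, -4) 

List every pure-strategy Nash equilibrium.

none

(s1, t1): Jia prefers t2 (8 > 7) — not an equilibrium.
(s1, t2): Ivan prefers s2 (-1 > -2.5) — not an equilibrium.
(s2, t1): Ivan prefers s1 (4 > 2.5) — not an equilibrium.
(s2, t2): Jia prefers t1 (-1 > -4) — not an equilibrium.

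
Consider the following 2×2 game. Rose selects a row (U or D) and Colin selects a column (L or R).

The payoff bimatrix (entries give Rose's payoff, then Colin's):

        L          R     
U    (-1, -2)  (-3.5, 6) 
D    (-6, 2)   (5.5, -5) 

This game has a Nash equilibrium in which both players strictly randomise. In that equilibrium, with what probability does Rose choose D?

Let p be the probability that Rose plays U. In a completely mixed equilibrium, Colin must be indifferent between L and R.
Colin's expected payoff from L is −2p + 2(1−p); from R it is 6p − 5(1−p).
Setting these equal: −4p + 2 = 11p − 5, so p = 7/15.
Therefore Rose plays D with probability 1 − 7/15 = 8/15.

8/15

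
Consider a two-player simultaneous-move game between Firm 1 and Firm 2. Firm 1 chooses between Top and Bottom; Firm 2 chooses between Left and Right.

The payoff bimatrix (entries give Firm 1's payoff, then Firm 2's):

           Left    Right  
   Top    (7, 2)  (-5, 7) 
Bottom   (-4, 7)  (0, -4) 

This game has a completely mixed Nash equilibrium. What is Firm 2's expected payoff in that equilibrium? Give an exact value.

57/16

First find p, the probability Firm 1 plays Top, from Firm 2's indifference between Left and Right: 2p + 7(1−p) = 7p − 4(1−p), giving p = 11/16.
Since Firm 2 is indifferent in equilibrium, Firm 2's expected payoff equals the payoff from either column against (11/16, 5/16). Using Left: 2(11/16) + 7(5/16) = 57/16.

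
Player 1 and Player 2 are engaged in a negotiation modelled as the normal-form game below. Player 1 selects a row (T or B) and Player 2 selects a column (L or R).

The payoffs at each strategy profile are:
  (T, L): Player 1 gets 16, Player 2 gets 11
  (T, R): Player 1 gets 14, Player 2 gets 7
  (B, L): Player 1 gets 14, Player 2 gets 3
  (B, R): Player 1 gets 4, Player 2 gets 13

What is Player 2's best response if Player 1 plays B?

R

Against B, Player 2 earns 3 from L and 13 from R.
So R is the best response.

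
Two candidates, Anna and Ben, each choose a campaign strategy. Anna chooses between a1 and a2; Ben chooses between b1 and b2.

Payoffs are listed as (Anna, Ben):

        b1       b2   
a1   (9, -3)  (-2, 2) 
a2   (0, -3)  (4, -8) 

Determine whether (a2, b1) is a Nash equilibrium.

At (a2, b1), Anna earns 0; switching to a1 would give 9, so Anna would deviate.
Ben earns -3; switching to b2 would give -8, so Ben has no profitable deviation.
Since at least one player can profitably deviate, this is not a Nash equilibrium.

No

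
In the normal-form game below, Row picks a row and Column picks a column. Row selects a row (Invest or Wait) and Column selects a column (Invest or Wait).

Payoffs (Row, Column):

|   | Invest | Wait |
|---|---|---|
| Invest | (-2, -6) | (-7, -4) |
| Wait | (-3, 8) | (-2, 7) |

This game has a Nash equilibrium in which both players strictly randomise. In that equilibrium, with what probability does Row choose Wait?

Let r be the probability that Row plays Invest. In a completely mixed equilibrium, Column must be indifferent between Invest and Wait.
Column's expected payoff from Invest is −6r + 8(1−r); from Wait it is −4r + 7(1−r).
Setting these equal: −14r + 8 = −11r + 7, so r = 1/3.
Therefore Row plays Wait with probability 1 − 1/3 = 2/3.

2/3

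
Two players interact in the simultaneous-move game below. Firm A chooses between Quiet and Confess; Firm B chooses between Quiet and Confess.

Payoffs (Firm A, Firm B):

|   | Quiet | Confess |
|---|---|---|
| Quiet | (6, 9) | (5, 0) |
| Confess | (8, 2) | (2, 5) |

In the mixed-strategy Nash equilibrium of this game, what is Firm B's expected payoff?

First find x, the probability Firm A plays Quiet, from Firm B's indifference between Quiet and Confess: 9x + 2(1−x) = 5(1−x), giving x = 1/4.
Since Firm B is indifferent in equilibrium, Firm B's expected payoff equals the payoff from either column against (1/4, 3/4). Using Quiet: 9(1/4) + 2(3/4) = 15/4.

15/4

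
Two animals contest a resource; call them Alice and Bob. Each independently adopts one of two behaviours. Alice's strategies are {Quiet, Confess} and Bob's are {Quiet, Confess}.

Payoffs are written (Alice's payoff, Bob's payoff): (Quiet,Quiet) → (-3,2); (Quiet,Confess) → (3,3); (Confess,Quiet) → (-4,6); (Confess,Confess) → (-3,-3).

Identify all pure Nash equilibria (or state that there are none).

(Quiet, Confess)

(Quiet, Quiet): Bob prefers Confess (3 > 2) — not an equilibrium.
(Quiet, Confess): Alice gets 3 ≥ -3 from Confess, and Bob gets 3 ≥ 2 from Quiet — Nash equilibrium.
(Confess, Quiet): Alice prefers Quiet (-3 > -4) — not an equilibrium.
(Confess, Confess): Alice prefers Quiet (3 > -3); Bob prefers Quiet (6 > -3) — not an equilibrium.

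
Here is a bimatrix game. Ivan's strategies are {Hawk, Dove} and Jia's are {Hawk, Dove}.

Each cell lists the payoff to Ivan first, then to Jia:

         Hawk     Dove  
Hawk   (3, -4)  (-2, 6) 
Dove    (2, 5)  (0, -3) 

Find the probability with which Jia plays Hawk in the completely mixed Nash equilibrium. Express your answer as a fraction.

2/3

Let c be the probability that Jia plays Hawk. In a completely mixed equilibrium, Ivan must be indifferent between Hawk and Dove.
Ivan's expected payoff from Hawk is 3c − 2(1−c); from Dove it is 2c.
Setting these equal: 5c − 2 = 2c, so c = 2/3.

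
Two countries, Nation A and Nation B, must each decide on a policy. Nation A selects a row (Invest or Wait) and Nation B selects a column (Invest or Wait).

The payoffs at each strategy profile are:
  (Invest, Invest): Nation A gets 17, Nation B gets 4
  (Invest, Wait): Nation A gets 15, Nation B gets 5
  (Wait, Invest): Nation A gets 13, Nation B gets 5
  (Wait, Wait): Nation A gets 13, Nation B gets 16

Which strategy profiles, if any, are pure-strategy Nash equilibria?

(Invest, Wait)

(Invest, Invest): Nation B prefers Wait (5 > 4) — not an equilibrium.
(Invest, Wait): Nation A gets 15 ≥ 13 from Wait, and Nation B gets 5 ≥ 4 from Invest — Nash equilibrium.
(Wait, Invest): Nation A prefers Invest (17 > 13); Nation B prefers Wait (16 > 5) — not an equilibrium.
(Wait, Wait): Nation A prefers Invest (15 > 13) — not an equilibrium.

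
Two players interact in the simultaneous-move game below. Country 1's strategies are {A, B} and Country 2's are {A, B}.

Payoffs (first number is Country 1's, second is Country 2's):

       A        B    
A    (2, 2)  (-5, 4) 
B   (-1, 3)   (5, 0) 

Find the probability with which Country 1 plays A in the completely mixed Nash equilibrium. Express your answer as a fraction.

Let p be the probability that Country 1 plays A. In a completely mixed equilibrium, Country 2 must be indifferent between A and B.
Country 2's expected payoff from A is 2p + 3(1−p); from B it is 4p.
Setting these equal: −p + 3 = 4p, so p = 3/5.

3/5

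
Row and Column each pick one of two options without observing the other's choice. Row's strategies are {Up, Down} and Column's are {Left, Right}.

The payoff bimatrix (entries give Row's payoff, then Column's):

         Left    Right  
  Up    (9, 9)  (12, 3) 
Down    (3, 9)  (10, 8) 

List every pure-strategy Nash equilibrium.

(Up, Left)

(Up, Left): Row gets 9 ≥ 3 from Down, and Column gets 9 ≥ 3 from Right — Nash equilibrium.
(Up, Right): Column prefers Left (9 > 3) — not an equilibrium.
(Down, Left): Row prefers Up (9 > 3) — not an equilibrium.
(Down, Right): Row prefers Up (12 > 10); Column prefers Left (9 > 8) — not an equilibrium.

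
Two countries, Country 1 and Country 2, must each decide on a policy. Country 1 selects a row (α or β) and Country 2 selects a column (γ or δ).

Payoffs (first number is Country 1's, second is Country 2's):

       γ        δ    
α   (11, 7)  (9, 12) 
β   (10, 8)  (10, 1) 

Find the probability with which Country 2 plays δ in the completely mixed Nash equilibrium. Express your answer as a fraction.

1/2

Let c be the probability that Country 2 plays γ. In a completely mixed equilibrium, Country 1 must be indifferent between α and β.
Country 1's expected payoff from α is 11c + 9(1−c); from β it is 10c + 10(1−c).
Setting these equal: 2c + 9 = 10, so c = 1/2.
Therefore Country 2 plays δ with probability 1 − 1/2 = 1/2.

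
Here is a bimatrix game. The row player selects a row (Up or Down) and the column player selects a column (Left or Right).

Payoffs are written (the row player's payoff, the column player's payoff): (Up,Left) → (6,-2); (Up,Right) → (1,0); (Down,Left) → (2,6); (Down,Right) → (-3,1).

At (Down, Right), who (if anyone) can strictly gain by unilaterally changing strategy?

Both

The row player at (Down, Right) earns -3; deviating to Up yields 1 — a strict improvement.
The column player earns 1; deviating to Left yields 6 — a strict improvement.
Both the row player and the column player have strictly profitable deviations.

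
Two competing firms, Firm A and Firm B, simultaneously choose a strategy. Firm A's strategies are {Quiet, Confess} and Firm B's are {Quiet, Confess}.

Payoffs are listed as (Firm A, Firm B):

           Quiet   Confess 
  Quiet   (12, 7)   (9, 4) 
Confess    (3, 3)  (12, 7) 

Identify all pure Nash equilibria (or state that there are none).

(Quiet, Quiet): Firm A gets 12 ≥ 3 from Confess, and Firm B gets 7 ≥ 4 from Confess — Nash equilibrium.
(Quiet, Confess): Firm A prefers Confess (12 > 9); Firm B prefers Quiet (7 > 4) — not an equilibrium.
(Confess, Quiet): Firm A prefers Quiet (12 > 3); Firm B prefers Confess (7 > 3) — not an equilibrium.
(Confess, Confess): Firm A gets 12 ≥ 9 from Quiet, and Firm B gets 7 ≥ 3 from Quiet — Nash equilibrium.

(Quiet, Quiet) and (Confess, Confess)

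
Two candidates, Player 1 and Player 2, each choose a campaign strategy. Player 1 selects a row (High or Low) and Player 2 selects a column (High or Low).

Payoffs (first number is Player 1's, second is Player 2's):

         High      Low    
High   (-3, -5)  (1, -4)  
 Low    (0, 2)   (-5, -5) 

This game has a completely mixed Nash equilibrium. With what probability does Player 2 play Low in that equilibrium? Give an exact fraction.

1/3

Let c be the probability that Player 2 plays High. In a completely mixed equilibrium, Player 1 must be indifferent between High and Low.
Player 1's expected payoff from High is −3c + (1−c); from Low it is −5(1−c).
Setting these equal: −4c + 1 = 5c − 5, so c = 2/3.
Therefore Player 2 plays Low with probability 1 − 2/3 = 1/3.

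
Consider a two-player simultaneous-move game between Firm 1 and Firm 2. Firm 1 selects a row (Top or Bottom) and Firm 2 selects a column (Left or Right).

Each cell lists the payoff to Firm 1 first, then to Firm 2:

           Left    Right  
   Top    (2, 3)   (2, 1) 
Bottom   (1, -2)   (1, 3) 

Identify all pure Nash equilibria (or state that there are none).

(Top, Left): Firm 1 gets 2 ≥ 1 from Bottom, and Firm 2 gets 3 ≥ 1 from Right — Nash equilibrium.
(Top, Right): Firm 2 prefers Left (3 > 1) — not an equilibrium.
(Bottom, Left): Firm 1 prefers Top (2 > 1); Firm 2 prefers Right (3 > -2) — not an equilibrium.
(Bottom, Right): Firm 1 prefers Top (2 > 1) — not an equilibrium.

(Top, Left)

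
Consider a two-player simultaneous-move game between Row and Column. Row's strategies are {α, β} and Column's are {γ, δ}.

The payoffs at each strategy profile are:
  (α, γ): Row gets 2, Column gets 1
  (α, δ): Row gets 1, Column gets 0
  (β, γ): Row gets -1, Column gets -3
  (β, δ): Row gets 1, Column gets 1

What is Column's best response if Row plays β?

Against β, Column earns -3 from γ and 1 from δ.
So δ is the best response.

δ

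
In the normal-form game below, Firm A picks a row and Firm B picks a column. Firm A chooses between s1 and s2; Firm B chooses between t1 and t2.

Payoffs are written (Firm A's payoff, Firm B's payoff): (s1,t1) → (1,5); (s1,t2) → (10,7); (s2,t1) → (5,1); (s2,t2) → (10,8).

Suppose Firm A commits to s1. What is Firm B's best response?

Against s1, Firm B earns 5 from t1 and 7 from t2.
So t2 is the best response.

t2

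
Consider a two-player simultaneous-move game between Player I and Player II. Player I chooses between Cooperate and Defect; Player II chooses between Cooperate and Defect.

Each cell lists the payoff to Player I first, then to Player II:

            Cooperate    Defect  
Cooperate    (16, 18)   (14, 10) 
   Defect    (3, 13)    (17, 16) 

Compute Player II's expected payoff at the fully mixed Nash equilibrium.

First find x, the probability Player I plays Cooperate, from Player II's indifference between Cooperate and Defect: 18x + 13(1−x) = 10x + 16(1−x), giving x = 3/11.
Since Player II is indifferent in equilibrium, Player II's expected payoff equals the payoff from either column against (3/11, 8/11). Using Cooperate: 18(3/11) + 13(8/11) = 158/11.

158/11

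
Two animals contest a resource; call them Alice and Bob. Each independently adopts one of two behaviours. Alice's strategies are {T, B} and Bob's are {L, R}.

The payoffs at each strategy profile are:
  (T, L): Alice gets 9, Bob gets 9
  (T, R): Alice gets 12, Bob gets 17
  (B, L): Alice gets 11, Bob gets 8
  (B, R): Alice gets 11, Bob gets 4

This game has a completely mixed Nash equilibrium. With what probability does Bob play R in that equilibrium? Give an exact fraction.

Let y be the probability that Bob plays L. In a completely mixed equilibrium, Alice must be indifferent between T and B.
Alice's expected payoff from T is 9y + 12(1−y); from B it is 11y + 11(1−y).
Setting these equal: −3y + 12 = 11, so y = 1/3.
Therefore Bob plays R with probability 1 − 1/3 = 2/3.

2/3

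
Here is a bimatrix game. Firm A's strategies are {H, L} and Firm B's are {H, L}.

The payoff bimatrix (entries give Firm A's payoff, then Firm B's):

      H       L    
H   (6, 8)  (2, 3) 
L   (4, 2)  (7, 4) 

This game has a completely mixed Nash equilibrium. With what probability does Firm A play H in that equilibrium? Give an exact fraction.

2/7

Let r be the probability that Firm A plays H. In a completely mixed equilibrium, Firm B must be indifferent between H and L.
Firm B's expected payoff from H is 8r + 2(1−r); from L it is 3r + 4(1−r).
Setting these equal: 6r + 2 = −r + 4, so r = 2/7.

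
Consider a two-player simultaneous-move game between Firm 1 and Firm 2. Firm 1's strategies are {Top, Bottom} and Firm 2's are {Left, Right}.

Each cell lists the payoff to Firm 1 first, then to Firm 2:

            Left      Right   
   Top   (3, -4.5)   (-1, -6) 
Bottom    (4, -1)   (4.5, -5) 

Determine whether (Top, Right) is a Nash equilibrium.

No

At (Top, Right), Firm 1 earns -1; switching to Bottom would give 4.5, so Firm 1 would deviate.
Firm 2 earns -6; switching to Left would give -4.5, so Firm 2 would deviate.
Since at least one player can profitably deviate, this is not a Nash equilibrium.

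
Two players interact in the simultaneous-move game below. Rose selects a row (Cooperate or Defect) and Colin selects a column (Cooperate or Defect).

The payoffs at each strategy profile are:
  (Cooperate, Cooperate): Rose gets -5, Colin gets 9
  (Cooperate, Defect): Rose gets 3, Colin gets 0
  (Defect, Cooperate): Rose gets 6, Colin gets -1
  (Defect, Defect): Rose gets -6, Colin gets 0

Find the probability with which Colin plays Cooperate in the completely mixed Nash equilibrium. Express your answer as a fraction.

Let q be the probability that Colin plays Cooperate. In a completely mixed equilibrium, Rose must be indifferent between Cooperate and Defect.
Rose's expected payoff from Cooperate is −5q + 3(1−q); from Defect it is 6q − 6(1−q).
Setting these equal: −8q + 3 = 12q − 6, so q = 9/20.

9/20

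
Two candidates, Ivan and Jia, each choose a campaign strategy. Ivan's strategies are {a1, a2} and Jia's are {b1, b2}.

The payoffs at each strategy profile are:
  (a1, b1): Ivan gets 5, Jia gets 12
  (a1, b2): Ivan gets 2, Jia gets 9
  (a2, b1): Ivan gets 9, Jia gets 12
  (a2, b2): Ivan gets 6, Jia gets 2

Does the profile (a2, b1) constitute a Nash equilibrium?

Yes

At (a2, b1), Ivan earns 9; switching to a1 would give 5, so Ivan has no profitable deviation.
Jia earns 12; switching to b2 would give 2, so Jia has no profitable deviation.
Neither player can gain by a unilateral deviation, so this profile is a Nash equilibrium.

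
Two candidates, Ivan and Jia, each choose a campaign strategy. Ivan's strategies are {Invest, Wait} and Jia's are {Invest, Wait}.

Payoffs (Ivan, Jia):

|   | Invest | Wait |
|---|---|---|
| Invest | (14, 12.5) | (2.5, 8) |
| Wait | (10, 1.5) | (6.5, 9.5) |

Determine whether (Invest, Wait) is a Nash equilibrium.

No

At (Invest, Wait), Ivan earns 2.5; switching to Wait would give 6.5, so Ivan would deviate.
Jia earns 8; switching to Invest would give 12.5, so Jia would deviate.
Since at least one player can profitably deviate, this is not a Nash equilibrium.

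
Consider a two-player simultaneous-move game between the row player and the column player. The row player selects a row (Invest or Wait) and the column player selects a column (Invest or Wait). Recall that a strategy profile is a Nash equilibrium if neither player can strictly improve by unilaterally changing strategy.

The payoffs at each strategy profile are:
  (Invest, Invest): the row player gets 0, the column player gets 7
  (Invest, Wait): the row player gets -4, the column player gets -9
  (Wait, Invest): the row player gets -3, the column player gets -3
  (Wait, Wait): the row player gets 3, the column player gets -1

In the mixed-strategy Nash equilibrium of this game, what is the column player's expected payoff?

-17/9

First find p, the probability the row player plays Invest, from the column player's indifference between Invest and Wait: 7p − 3(1−p) = −9p − (1−p), giving p = 1/9.
Since the column player is indifferent in equilibrium, the column player's expected payoff equals the payoff from either column against (1/9, 8/9). Using Invest: 7(1/9) − 3(8/9) = -17/9.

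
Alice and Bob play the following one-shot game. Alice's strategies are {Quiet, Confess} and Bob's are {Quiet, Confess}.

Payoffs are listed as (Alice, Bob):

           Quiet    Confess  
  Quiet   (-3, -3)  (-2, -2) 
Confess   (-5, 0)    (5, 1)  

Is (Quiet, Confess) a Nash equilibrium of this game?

No

At (Quiet, Confess), Alice earns -2; switching to Confess would give 5, so Alice would deviate.
Bob earns -2; switching to Quiet would give -3, so Bob has no profitable deviation.
Since at least one player can profitably deviate, this is not a Nash equilibrium.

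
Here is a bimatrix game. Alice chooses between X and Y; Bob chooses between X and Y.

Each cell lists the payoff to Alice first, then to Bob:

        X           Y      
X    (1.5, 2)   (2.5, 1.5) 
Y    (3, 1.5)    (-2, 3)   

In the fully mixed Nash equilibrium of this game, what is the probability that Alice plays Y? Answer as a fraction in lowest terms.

Let r be the probability that Alice plays X. In a completely mixed equilibrium, Bob must be indifferent between X and Y.
Bob's expected payoff from X is 2r + 1.5(1−r); from Y it is 1.5r + 3(1−r).
Setting these equal: 0.5r + 1.5 = −1.5r + 3, so r = 3/4.
Therefore Alice plays Y with probability 1 − 3/4 = 1/4.

1/4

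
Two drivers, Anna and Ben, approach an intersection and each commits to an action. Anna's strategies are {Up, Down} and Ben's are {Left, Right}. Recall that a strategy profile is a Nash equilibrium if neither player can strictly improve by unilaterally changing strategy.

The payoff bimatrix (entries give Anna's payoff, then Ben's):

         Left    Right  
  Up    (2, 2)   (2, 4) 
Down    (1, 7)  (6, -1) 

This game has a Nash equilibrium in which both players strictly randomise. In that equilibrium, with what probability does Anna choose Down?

1/5

Let x be the probability that Anna plays Up. In a completely mixed equilibrium, Ben must be indifferent between Left and Right.
Ben's expected payoff from Left is 2x + 7(1−x); from Right it is 4x − (1−x).
Setting these equal: −5x + 7 = 5x − 1, so x = 4/5.
Therefore Anna plays Down with probability 1 − 4/5 = 1/5.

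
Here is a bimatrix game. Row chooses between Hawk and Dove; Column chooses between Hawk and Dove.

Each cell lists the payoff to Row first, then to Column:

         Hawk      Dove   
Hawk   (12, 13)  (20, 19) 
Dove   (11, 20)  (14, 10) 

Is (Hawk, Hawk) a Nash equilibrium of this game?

At (Hawk, Hawk), Row earns 12; switching to Dove would give 11, so Row has no profitable deviation.
Column earns 13; switching to Dove would give 19, so Column would deviate.
Since at least one player can profitably deviate, this is not a Nash equilibrium.

No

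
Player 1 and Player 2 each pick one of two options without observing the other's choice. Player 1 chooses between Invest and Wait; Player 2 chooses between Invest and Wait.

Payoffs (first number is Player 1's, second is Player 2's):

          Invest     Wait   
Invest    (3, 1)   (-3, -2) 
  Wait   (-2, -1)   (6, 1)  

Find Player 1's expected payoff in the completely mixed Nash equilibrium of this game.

6/7

First find q, the probability Player 2 plays Invest, from Player 1's indifference between Invest and Wait: 3q − 3(1−q) = −2q + 6(1−q), giving q = 9/14.
Since Player 1 is indifferent in equilibrium, Player 1's expected payoff equals the payoff from either row against (9/14, 5/14). Using Invest: 3(9/14) − 3(5/14) = 6/7.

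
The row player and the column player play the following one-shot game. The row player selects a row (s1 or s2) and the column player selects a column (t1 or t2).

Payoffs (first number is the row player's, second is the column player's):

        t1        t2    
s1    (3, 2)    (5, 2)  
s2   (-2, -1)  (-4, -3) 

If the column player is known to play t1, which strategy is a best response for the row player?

s1

Against t1, the row player earns 3 from s1 and -2 from s2.
So s1 is the best response.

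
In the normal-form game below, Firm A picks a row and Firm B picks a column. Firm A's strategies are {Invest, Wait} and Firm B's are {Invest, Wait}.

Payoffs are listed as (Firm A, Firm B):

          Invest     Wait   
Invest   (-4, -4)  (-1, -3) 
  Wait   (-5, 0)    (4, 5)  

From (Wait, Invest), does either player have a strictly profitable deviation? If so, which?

Both

Firm A at (Wait, Invest) earns -5; deviating to Invest yields -4 — a strict improvement.
Firm B earns 0; deviating to Wait yields 5 — a strict improvement.
Both Firm A and Firm B have strictly profitable deviations.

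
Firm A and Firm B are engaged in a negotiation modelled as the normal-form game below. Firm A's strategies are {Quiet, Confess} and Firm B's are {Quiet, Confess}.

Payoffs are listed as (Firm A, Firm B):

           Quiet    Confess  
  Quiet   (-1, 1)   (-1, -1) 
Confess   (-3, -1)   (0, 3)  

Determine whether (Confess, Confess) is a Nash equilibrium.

Yes

At (Confess, Confess), Firm A earns 0; switching to Quiet would give -1, so Firm A has no profitable deviation.
Firm B earns 3; switching to Quiet would give -1, so Firm B has no profitable deviation.
Neither player can gain by a unilateral deviation, so this profile is a Nash equilibrium.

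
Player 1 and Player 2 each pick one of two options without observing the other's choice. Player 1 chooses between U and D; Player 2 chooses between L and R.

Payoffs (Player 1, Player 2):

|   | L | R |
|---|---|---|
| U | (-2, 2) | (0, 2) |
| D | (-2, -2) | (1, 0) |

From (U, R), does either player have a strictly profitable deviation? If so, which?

Player 1 at (U, R) earns 0; deviating to D yields 1 — a strict improvement.
Player 2 earns 2; deviating to L yields 2 — not better.
Only Player 1 has a strictly profitable deviation.

Player 1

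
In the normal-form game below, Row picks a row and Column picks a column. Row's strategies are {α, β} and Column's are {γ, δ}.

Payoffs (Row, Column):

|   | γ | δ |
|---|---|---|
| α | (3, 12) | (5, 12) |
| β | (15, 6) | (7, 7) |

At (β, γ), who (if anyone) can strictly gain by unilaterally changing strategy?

Row at (β, γ) earns 15; deviating to α yields 3 — not better.
Column earns 6; deviating to δ yields 7 — a strict improvement.
Only Column has a strictly profitable deviation.

Column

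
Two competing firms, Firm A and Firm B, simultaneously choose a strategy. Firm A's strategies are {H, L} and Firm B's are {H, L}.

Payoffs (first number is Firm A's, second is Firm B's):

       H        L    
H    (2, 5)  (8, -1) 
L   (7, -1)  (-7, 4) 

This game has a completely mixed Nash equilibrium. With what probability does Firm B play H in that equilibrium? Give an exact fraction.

Let q be the probability that Firm B plays H. In a completely mixed equilibrium, Firm A must be indifferent between H and L.
Firm A's expected payoff from H is 2q + 8(1−q); from L it is 7q − 7(1−q).
Setting these equal: −6q + 8 = 14q − 7, so q = 3/4.

3/4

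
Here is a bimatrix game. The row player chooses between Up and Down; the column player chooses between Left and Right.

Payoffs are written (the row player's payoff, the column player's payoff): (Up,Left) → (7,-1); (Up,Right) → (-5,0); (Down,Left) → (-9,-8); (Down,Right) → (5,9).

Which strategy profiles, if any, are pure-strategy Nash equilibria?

(Down, Right)

(Up, Left): the column player prefers Right (0 > -1) — not an equilibrium.
(Up, Right): the row player prefers Down (5 > -5) — not an equilibrium.
(Down, Left): the row player prefers Up (7 > -9); the column player prefers Right (9 > -8) — not an equilibrium.
(Down, Right): the row player gets 5 ≥ -5 from Up, and the column player gets 9 ≥ -8 from Left — Nash equilibrium.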